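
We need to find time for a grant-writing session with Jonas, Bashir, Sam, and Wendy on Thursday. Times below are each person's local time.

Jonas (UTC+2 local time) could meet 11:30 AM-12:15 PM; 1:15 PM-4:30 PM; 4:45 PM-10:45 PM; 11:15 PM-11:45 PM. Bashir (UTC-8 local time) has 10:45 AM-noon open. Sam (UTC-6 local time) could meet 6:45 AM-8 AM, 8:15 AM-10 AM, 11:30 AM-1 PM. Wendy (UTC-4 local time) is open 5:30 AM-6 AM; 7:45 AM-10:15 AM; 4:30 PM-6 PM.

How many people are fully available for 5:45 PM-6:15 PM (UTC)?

Jonas in UTC: 09:30-10:15, 11:15-14:30, 14:45-20:45, 21:15-21:45 (subtract 2h to convert from UTC+2).
Bashir in UTC: 18:45-20:00 (add 8h to convert from UTC-8).
Sam in UTC: 12:45-14:00, 14:15-16:00, 17:30-19:00 (add 6h to convert from UTC-6).
Wendy in UTC: 09:30-10:00, 11:45-14:15, 20:30-22:00 (add 4h to convert from UTC-4).
Jonas and Sam can make the full 17:45-18:15 slot — that's 2.

2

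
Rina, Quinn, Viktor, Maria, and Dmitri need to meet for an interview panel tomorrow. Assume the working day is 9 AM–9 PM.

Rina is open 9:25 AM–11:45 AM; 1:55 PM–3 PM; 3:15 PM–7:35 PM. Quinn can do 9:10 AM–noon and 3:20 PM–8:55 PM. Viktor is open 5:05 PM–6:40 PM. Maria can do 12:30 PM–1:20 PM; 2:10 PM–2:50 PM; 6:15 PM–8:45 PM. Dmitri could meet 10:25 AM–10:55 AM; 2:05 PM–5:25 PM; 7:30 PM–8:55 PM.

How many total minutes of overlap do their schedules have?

0

Rina ∩ Quinn: 09:25-11:45, 15:20-19:35.
Rina ∩ Quinn ∩ Viktor: 17:05-18:40.
Rina ∩ Quinn ∩ Viktor ∩ Maria: 18:15-18:40.
Rina ∩ Quinn ∩ Viktor ∩ Maria ∩ Dmitri: ∅.
There is no time when everyone is free.
There is no common window, so the total is 0 minutes.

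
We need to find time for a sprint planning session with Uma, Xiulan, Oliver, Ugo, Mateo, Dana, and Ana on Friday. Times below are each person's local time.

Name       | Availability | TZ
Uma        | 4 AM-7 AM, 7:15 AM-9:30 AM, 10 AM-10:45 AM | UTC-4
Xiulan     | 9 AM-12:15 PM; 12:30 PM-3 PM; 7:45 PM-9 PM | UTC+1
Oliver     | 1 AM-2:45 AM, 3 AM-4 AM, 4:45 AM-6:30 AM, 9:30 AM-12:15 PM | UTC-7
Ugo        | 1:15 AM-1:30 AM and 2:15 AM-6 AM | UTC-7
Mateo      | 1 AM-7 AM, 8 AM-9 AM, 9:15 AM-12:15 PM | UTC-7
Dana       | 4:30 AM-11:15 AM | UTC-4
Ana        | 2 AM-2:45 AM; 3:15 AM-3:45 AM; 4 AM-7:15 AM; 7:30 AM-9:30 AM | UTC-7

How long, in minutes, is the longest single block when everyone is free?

Uma in UTC: 08:00-11:00, 11:15-13:30, 14:00-14:45 (add 4h to convert from UTC-4).
Xiulan in UTC: 08:00-11:15, 11:30-14:00, 18:45-20:00 (subtract 1h to convert from UTC+1).
Oliver in UTC: 08:00-09:45, 10:00-11:00, 11:45-13:30, 16:30-19:15 (add 7h to convert from UTC-7).
Ugo in UTC: 08:15-08:30, 09:15-13:00 (add 7h to convert from UTC-7).
Mateo in UTC: 08:00-14:00, 15:00-16:00, 16:15-19:15 (add 7h to convert from UTC-7).
Dana in UTC: 08:30-15:15 (add 4h to convert from UTC-4).
Ana in UTC: 09:00-09:45, 10:15-10:45, 11:00-14:15, 14:30-16:30 (add 7h to convert from UTC-7).
Uma ∩ Xiulan: 08:00-11:00, 11:30-13:30.
Uma ∩ Xiulan ∩ Oliver: 08:00-09:45, 10:00-11:00, 11:45-13:30.
Uma ∩ Xiulan ∩ Oliver ∩ Ugo: 08:15-08:30, 09:15-09:45, 10:00-11:00, 11:45-13:00.
Uma ∩ Xiulan ∩ Oliver ∩ Ugo ∩ Mateo: 08:15-08:30, 09:15-09:45, 10:00-11:00, 11:45-13:00.
Uma ∩ Xiulan ∩ Oliver ∩ Ugo ∩ Mateo ∩ Dana: 09:15-09:45, 10:00-11:00, 11:45-13:00.
Uma ∩ Xiulan ∩ Oliver ∩ Ugo ∩ Mateo ∩ Dana ∩ Ana: 09:15-09:45, 10:15-10:45, 11:45-13:00.
So the common availability across everyone is 09:15-09:45, 10:15-10:45, 11:45-13:00.
The longest is 11:45-13:00 at 75 minutes.

75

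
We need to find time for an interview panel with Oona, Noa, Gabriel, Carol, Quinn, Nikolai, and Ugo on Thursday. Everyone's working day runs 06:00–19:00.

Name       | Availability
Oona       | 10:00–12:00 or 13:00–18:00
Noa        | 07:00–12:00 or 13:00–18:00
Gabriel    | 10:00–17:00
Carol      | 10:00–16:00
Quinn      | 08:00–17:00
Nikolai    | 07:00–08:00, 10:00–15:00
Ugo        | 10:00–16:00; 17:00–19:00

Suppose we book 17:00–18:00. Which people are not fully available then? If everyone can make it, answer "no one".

Oona: free for 17:00-18:00. Noa: free for 17:00-18:00. Gabriel: not fully free for 17:00-18:00. Carol: not fully free for 17:00-18:00. Quinn: not fully free for 17:00-18:00. Nikolai: not fully free for 17:00-18:00. Ugo: free for 17:00-18:00.

Carol, Gabriel, Nikolai, Quinn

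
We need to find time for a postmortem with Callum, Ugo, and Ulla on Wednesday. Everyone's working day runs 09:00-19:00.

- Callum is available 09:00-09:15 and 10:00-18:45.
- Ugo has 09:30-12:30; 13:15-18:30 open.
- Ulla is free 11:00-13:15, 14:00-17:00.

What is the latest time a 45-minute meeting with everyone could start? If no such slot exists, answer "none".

16:15

Callum ∩ Ugo: 10:00-12:30, 13:15-18:30.
Callum ∩ Ugo ∩ Ulla: 11:00-12:30, 14:00-17:00.
The last common window of at least 45 minutes is 14:00-17:00; a 45-minute meeting can start as late as 16:15 and still end by 17:00.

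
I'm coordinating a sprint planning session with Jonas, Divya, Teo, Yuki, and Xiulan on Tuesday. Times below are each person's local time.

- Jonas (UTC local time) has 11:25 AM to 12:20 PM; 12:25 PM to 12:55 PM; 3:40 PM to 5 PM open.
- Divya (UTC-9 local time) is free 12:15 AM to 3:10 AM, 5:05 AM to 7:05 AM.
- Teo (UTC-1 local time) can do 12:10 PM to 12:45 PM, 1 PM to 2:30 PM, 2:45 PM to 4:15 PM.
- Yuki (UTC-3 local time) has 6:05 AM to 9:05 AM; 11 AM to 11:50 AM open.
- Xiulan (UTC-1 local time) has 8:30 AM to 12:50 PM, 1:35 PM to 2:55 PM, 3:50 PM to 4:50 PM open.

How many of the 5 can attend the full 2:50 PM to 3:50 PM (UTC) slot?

Jonas in UTC: 11:25-12:20, 12:25-12:55, 15:40-17:00.
Divya in UTC: 09:15-12:10, 14:05-16:05 (add 9h to convert from UTC-9).
Teo in UTC: 13:10-13:45, 14:00-15:30, 15:45-17:15 (add 1h to convert from UTC-1).
Yuki in UTC: 09:05-12:05, 14:00-14:50 (add 3h to convert from UTC-3).
Xiulan in UTC: 09:30-13:50, 14:35-15:55, 16:50-17:50 (add 1h to convert from UTC-1).
Divya and Xiulan can make the full 14:50-15:50 slot — that's 2.

2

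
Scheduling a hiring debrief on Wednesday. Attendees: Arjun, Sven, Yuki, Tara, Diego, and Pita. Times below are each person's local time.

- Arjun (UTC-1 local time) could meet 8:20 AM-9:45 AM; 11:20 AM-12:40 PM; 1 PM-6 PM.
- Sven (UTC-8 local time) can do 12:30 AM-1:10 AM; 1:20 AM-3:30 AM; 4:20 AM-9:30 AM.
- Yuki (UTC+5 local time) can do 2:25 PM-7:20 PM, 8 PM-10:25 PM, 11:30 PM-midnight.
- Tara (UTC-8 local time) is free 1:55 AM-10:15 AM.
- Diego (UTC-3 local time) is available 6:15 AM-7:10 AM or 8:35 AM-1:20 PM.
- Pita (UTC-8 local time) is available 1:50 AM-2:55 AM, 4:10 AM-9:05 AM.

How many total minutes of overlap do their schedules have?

Arjun in UTC: 09:20-10:45, 12:20-13:40, 14:00-19:00 (add 1h to convert from UTC-1).
Sven in UTC: 08:30-09:10, 09:20-11:30, 12:20-17:30 (add 8h to convert from UTC-8).
Yuki in UTC: 09:25-14:20, 15:00-17:25, 18:30-19:00 (subtract 5h to convert from UTC+5).
Tara in UTC: 09:55-18:15 (add 8h to convert from UTC-8).
Diego in UTC: 09:15-10:10, 11:35-16:20 (add 3h to convert from UTC-3).
Pita in UTC: 09:50-10:55, 12:10-17:05 (add 8h to convert from UTC-8).
Arjun ∩ Sven: 09:20-10:45, 12:20-13:40, 14:00-17:30.
Arjun ∩ Sven ∩ Yuki: 09:25-10:45, 12:20-13:40, 14:00-14:20, 15:00-17:25.
Arjun ∩ Sven ∩ Yuki ∩ Tara: 09:55-10:45, 12:20-13:40, 14:00-14:20, 15:00-17:25.
Arjun ∩ Sven ∩ Yuki ∩ Tara ∩ Diego: 09:55-10:10, 12:20-13:40, 14:00-14:20, 15:00-16:20.
Arjun ∩ Sven ∩ Yuki ∩ Tara ∩ Diego ∩ Pita: 09:55-10:10, 12:20-13:40, 14:00-14:20, 15:00-16:20.
Summing the common windows: 15 + 80 + 20 + 80 = 195 minutes.

195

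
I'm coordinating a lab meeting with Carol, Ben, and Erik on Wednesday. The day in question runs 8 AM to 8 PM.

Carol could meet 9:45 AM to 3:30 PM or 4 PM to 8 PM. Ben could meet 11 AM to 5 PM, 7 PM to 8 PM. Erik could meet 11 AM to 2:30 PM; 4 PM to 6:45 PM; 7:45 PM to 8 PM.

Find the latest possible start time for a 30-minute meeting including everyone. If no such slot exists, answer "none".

Carol ∩ Ben: 11:00-15:30, 16:00-17:00, 19:00-20:00.
Carol ∩ Ben ∩ Erik: 11:00-14:30, 16:00-17:00, 19:45-20:00.
So the common availability across everyone is 11:00-14:30, 16:00-17:00, 19:45-20:00.
The last common window of at least 30 minutes is 16:00-17:00; a 30-minute meeting can start as late as 16:30 and still end by 17:00.

16:30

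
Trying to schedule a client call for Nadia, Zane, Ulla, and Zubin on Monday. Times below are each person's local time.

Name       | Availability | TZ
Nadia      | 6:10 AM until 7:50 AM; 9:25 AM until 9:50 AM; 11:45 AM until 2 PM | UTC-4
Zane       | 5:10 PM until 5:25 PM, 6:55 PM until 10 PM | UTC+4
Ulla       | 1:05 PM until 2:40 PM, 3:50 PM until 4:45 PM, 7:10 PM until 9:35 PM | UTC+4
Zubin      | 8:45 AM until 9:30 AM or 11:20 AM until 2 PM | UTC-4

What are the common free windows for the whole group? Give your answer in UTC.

Nadia in UTC: 10:10-11:50, 13:25-13:50, 15:45-18:00 (add 4h to convert from UTC-4).
Zane in UTC: 13:10-13:25, 14:55-18:00 (subtract 4h to convert from UTC+4).
Ulla in UTC: 09:05-10:40, 11:50-12:45, 15:10-17:35 (subtract 4h to convert from UTC+4).
Zubin in UTC: 12:45-13:30, 15:20-18:00 (add 4h to convert from UTC-4).
Nadia ∩ Zane: 15:45-18:00.
Nadia ∩ Zane ∩ Ulla: 15:45-17:35.
Nadia ∩ Zane ∩ Ulla ∩ Zubin: 15:45-17:35.

15:45-17:35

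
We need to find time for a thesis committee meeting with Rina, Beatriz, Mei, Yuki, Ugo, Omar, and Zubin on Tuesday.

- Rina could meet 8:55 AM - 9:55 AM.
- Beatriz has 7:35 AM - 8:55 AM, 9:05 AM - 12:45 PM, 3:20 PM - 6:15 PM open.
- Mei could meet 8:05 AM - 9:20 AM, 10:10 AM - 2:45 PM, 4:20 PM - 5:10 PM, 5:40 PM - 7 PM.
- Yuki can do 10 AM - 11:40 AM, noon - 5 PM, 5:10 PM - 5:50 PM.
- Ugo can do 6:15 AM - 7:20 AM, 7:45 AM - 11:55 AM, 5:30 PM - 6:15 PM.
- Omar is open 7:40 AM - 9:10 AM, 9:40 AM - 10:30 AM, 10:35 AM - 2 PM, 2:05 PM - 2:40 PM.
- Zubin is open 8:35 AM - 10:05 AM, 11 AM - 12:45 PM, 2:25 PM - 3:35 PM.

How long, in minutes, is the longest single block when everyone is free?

0

Rina ∩ Beatriz: 09:05-09:55.
Rina ∩ Beatriz ∩ Mei: 09:05-09:20.
Rina ∩ Beatriz ∩ Mei ∩ Yuki: ∅.
Rina ∩ Beatriz ∩ Mei ∩ Yuki ∩ Ugo: ∅.
Rina ∩ Beatriz ∩ Mei ∩ Yuki ∩ Ugo ∩ Omar: ∅.
Rina ∩ Beatriz ∩ Mei ∩ Yuki ∩ Ugo ∩ Omar ∩ Zubin: ∅.
There is no time when everyone is free.
No common window exists, so the longest block is 0 minutes.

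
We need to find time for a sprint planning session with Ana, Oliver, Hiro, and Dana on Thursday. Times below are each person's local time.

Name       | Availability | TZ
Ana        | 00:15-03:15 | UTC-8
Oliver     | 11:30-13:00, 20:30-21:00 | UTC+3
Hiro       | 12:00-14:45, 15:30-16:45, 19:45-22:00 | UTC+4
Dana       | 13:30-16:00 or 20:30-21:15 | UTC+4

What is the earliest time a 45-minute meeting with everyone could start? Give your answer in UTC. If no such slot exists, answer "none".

none

Ana in UTC: 08:15-11:15 (add 8h to convert from UTC-8).
Oliver in UTC: 08:30-10:00, 17:30-18:00 (subtract 3h to convert from UTC+3).
Hiro in UTC: 08:00-10:45, 11:30-12:45, 15:45-18:00 (subtract 4h to convert from UTC+4).
Dana in UTC: 09:30-12:00, 16:30-17:15 (subtract 4h to convert from UTC+4).
Ana ∩ Oliver: 08:30-10:00.
Ana ∩ Oliver ∩ Hiro: 08:30-10:00.
Ana ∩ Oliver ∩ Hiro ∩ Dana: 09:30-10:00.
No common window is at least 45 minutes long.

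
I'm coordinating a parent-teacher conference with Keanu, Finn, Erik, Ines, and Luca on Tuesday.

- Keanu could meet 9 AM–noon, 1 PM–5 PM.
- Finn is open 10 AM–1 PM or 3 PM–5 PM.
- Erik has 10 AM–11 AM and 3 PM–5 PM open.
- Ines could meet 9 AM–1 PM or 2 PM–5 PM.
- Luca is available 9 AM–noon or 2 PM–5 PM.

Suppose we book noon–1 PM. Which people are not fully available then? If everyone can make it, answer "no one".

Keanu: not fully free for 12:00-13:00. Finn: free for 12:00-13:00. Erik: not fully free for 12:00-13:00. Ines: free for 12:00-13:00. Luca: not fully free for 12:00-13:00.

Erik, Keanu, Luca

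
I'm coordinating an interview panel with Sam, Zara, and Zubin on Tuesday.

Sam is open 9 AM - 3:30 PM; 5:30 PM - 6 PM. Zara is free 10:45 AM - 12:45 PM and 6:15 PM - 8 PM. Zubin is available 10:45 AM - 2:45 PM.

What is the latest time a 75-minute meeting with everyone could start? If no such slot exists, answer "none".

Sam ∩ Zara: 10:45-12:45.
Sam ∩ Zara ∩ Zubin: 10:45-12:45.
So the common availability across everyone is 10:45-12:45.
The last common window of at least 75 minutes is 10:45-12:45; a 75-minute meeting can start as late as 11:30 and still end by 12:45.

11:30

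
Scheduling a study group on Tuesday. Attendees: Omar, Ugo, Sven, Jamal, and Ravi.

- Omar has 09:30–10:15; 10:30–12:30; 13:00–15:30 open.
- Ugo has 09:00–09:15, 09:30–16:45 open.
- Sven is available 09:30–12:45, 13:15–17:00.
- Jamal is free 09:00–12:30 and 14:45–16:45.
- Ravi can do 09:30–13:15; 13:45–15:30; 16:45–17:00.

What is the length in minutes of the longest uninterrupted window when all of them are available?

Omar ∩ Ugo: 09:30-10:15, 10:30-12:30, 13:00-15:30.
Omar ∩ Ugo ∩ Sven: 09:30-10:15, 10:30-12:30, 13:15-15:30.
Omar ∩ Ugo ∩ Sven ∩ Jamal: 09:30-10:15, 10:30-12:30, 14:45-15:30.
Omar ∩ Ugo ∩ Sven ∩ Jamal ∩ Ravi: 09:30-10:15, 10:30-12:30, 14:45-15:30.
The longest is 10:30-12:30 at 120 minutes.

120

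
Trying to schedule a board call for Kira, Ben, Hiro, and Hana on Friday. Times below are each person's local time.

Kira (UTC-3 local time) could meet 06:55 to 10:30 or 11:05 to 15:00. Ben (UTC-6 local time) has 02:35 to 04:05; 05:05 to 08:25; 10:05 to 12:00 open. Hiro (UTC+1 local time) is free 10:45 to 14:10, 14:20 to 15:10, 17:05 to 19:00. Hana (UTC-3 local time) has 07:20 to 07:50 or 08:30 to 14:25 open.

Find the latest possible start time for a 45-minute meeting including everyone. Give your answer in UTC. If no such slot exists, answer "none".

16:40

Kira in UTC: 09:55-13:30, 14:05-18:00 (add 3h to convert from UTC-3).
Ben in UTC: 08:35-10:05, 11:05-14:25, 16:05-18:00 (add 6h to convert from UTC-6).
Hiro in UTC: 09:45-13:10, 13:20-14:10, 16:05-18:00 (subtract 1h to convert from UTC+1).
Hana in UTC: 10:20-10:50, 11:30-17:25 (add 3h to convert from UTC-3).
Kira ∩ Ben: 09:55-10:05, 11:05-13:30, 14:05-14:25, 16:05-18:00.
Kira ∩ Ben ∩ Hiro: 09:55-10:05, 11:05-13:10, 13:20-13:30, 14:05-14:10, 16:05-18:00.
Kira ∩ Ben ∩ Hiro ∩ Hana: 11:30-13:10, 13:20-13:30, 14:05-14:10, 16:05-17:25.
Those are the intersection windows.
The last common window of at least 45 minutes is 16:05-17:25; a 45-minute meeting can start as late as 16:40 and still end by 17:25.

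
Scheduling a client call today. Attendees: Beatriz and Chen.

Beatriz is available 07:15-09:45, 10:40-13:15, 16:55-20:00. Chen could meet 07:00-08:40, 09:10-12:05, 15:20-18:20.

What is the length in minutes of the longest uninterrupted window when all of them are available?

Beatriz ∩ Chen: 07:15-08:40, 09:10-09:45, 10:40-12:05, 16:55-18:20.
So the common availability across everyone is 07:15-08:40, 09:10-09:45, 10:40-12:05, 16:55-18:20.
The longest is 07:15-08:40 at 85 minutes.

85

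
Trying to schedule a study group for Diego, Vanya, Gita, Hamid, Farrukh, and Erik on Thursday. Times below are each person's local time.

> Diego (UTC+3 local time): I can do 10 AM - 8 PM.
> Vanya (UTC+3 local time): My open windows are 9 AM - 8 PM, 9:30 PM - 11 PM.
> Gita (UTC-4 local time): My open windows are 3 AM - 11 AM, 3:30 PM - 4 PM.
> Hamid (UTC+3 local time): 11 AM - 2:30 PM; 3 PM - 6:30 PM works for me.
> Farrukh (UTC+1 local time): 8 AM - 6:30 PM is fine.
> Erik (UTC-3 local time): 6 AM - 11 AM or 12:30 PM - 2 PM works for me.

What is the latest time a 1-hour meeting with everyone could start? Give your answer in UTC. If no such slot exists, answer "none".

13:00

Diego in UTC: 07:00-17:00 (subtract 3h to convert from UTC+3).
Vanya in UTC: 06:00-17:00, 18:30-20:00 (subtract 3h to convert from UTC+3).
Gita in UTC: 07:00-15:00, 19:30-20:00 (add 4h to convert from UTC-4).
Hamid in UTC: 08:00-11:30, 12:00-15:30 (subtract 3h to convert from UTC+3).
Farrukh in UTC: 07:00-17:30 (subtract 1h to convert from UTC+1).
Erik in UTC: 09:00-14:00, 15:30-17:00 (add 3h to convert from UTC-3).
Diego ∩ Vanya: 07:00-17:00.
Diego ∩ Vanya ∩ Gita: 07:00-15:00.
Diego ∩ Vanya ∩ Gita ∩ Hamid: 08:00-11:30, 12:00-15:00.
Diego ∩ Vanya ∩ Gita ∩ Hamid ∩ Farrukh: 08:00-11:30, 12:00-15:00.
Diego ∩ Vanya ∩ Gita ∩ Hamid ∩ Farrukh ∩ Erik: 09:00-11:30, 12:00-14:00.
The last common window of at least 60 minutes is 12:00-14:00; a 60-minute meeting can start as late as 13:00 and still end by 14:00.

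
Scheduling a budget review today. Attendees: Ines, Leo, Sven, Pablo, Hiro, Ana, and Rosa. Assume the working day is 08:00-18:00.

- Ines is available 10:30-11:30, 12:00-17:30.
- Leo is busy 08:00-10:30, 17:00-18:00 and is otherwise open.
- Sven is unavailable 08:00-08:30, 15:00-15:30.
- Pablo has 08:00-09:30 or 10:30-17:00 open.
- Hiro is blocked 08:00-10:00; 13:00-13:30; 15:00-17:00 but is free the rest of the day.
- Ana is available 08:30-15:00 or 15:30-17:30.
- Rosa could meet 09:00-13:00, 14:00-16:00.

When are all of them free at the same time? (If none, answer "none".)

Ines free: 10:30-11:30, 12:00-17:30.
Leo free: 10:30-17:00 (invert busy blocks within the working day).
Sven free: 08:30-15:00, 15:30-18:00 (invert busy blocks within the working day).
Pablo free: 08:00-09:30, 10:30-17:00.
Hiro free: 10:00-13:00, 13:30-15:00, 17:00-18:00 (invert busy blocks within the working day).
Ana free: 08:30-15:00, 15:30-17:30.
Rosa free: 09:00-13:00, 14:00-16:00.
Ines ∩ Leo: 10:30-11:30, 12:00-17:00.
Ines ∩ Leo ∩ Sven: 10:30-11:30, 12:00-15:00, 15:30-17:00.
Ines ∩ Leo ∩ Sven ∩ Pablo: 10:30-11:30, 12:00-15:00, 15:30-17:00.
Ines ∩ Leo ∩ Sven ∩ Pablo ∩ Hiro: 10:30-11:30, 12:00-13:00, 13:30-15:00.
Ines ∩ Leo ∩ Sven ∩ Pablo ∩ Hiro ∩ Ana: 10:30-11:30, 12:00-13:00, 13:30-15:00.
Ines ∩ Leo ∩ Sven ∩ Pablo ∩ Hiro ∩ Ana ∩ Rosa: 10:30-11:30, 12:00-13:00, 14:00-15:00.

10:30-11:30, 12:00-13:00, 14:00-15:00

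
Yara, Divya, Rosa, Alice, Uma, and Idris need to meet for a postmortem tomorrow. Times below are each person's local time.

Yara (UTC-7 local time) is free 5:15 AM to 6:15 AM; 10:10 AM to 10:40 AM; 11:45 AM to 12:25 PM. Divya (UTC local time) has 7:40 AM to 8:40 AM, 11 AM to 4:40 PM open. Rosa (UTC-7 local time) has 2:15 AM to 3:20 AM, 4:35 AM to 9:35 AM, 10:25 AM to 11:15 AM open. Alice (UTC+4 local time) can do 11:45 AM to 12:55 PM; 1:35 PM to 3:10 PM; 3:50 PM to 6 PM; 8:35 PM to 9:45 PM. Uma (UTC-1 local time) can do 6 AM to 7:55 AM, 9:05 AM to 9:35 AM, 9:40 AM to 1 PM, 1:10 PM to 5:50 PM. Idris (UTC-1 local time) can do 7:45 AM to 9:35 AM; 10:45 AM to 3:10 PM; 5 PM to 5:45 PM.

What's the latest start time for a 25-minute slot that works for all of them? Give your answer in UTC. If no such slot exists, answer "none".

12:50

Yara in UTC: 12:15-13:15, 17:10-17:40, 18:45-19:25 (add 7h to convert from UTC-7).
Divya in UTC: 07:40-08:40, 11:00-16:40.
Rosa in UTC: 09:15-10:20, 11:35-16:35, 17:25-18:15 (add 7h to convert from UTC-7).
Alice in UTC: 07:45-08:55, 09:35-11:10, 11:50-14:00, 16:35-17:45 (subtract 4h to convert from UTC+4).
Uma in UTC: 07:00-08:55, 10:05-10:35, 10:40-14:00, 14:10-18:50 (add 1h to convert from UTC-1).
Idris in UTC: 08:45-10:35, 11:45-16:10, 18:00-18:45 (add 1h to convert from UTC-1).
Yara ∩ Divya: 12:15-13:15.
Yara ∩ Divya ∩ Rosa: 12:15-13:15.
Yara ∩ Divya ∩ Rosa ∩ Alice: 12:15-13:15.
Yara ∩ Divya ∩ Rosa ∩ Alice ∩ Uma: 12:15-13:15.
Yara ∩ Divya ∩ Rosa ∩ Alice ∩ Uma ∩ Idris: 12:15-13:15.
Those are the intersection windows.
The last common window of at least 25 minutes is 12:15-13:15; a 25-minute meeting can start as late as 12:50 and still end by 13:15.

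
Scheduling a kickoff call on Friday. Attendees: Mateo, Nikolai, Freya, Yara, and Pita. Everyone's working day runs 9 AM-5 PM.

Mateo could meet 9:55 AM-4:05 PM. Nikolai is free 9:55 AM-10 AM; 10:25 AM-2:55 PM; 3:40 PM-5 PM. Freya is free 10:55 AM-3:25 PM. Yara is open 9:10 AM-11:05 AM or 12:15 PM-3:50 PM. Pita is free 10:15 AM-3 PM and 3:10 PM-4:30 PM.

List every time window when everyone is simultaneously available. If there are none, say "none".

10:55-11:05, 12:15-14:55

Mateo ∩ Nikolai: 09:55-10:00, 10:25-14:55, 15:40-16:05.
Mateo ∩ Nikolai ∩ Freya: 10:55-14:55.
Mateo ∩ Nikolai ∩ Freya ∩ Yara: 10:55-11:05, 12:15-14:55.
Mateo ∩ Nikolai ∩ Freya ∩ Yara ∩ Pita: 10:55-11:05, 12:15-14:55.
Those are the intersection windows.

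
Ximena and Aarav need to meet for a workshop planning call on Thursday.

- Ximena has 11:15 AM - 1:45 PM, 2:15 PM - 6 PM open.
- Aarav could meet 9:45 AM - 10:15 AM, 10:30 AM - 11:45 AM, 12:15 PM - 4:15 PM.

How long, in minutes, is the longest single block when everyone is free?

120

Ximena ∩ Aarav: 11:15-11:45, 12:15-13:45, 14:15-16:15.
So the common availability across everyone is 11:15-11:45, 12:15-13:45, 14:15-16:15.
The longest is 14:15-16:15 at 120 minutes.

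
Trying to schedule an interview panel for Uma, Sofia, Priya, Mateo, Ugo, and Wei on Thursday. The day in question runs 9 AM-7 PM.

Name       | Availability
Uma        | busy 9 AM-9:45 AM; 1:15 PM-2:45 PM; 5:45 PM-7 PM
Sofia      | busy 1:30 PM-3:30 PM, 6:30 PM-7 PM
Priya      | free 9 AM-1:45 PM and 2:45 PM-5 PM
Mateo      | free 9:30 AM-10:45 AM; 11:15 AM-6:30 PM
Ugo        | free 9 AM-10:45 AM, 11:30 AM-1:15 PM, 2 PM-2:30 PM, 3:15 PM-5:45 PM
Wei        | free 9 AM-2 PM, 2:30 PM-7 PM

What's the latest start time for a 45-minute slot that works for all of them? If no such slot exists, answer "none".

16:15

Uma free: 09:45-13:15, 14:45-17:45 (invert busy blocks within the working day).
Sofia free: 09:00-13:30, 15:30-18:30 (invert busy blocks within the working day).
Priya free: 09:00-13:45, 14:45-17:00.
Mateo free: 09:30-10:45, 11:15-18:30.
Ugo free: 09:00-10:45, 11:30-13:15, 14:00-14:30, 15:15-17:45.
Wei free: 09:00-14:00, 14:30-19:00.
Uma ∩ Sofia: 09:45-13:15, 15:30-17:45.
Uma ∩ Sofia ∩ Priya: 09:45-13:15, 15:30-17:00.
Uma ∩ Sofia ∩ Priya ∩ Mateo: 09:45-10:45, 11:15-13:15, 15:30-17:00.
Uma ∩ Sofia ∩ Priya ∩ Mateo ∩ Ugo: 09:45-10:45, 11:30-13:15, 15:30-17:00.
Uma ∩ Sofia ∩ Priya ∩ Mateo ∩ Ugo ∩ Wei: 09:45-10:45, 11:30-13:15, 15:30-17:00.
The last common window of at least 45 minutes is 15:30-17:00; a 45-minute meeting can start as late as 16:15 and still end by 17:00.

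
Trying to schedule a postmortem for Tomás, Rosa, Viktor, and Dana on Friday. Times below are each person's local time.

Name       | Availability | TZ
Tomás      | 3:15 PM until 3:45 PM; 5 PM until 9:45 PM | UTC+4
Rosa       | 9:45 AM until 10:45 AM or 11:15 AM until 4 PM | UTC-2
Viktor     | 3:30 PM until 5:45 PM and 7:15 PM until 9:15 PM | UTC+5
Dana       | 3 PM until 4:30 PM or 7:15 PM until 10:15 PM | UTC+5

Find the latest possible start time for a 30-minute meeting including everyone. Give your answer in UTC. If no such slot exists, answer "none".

15:45

Tomás in UTC: 11:15-11:45, 13:00-17:45 (subtract 4h to convert from UTC+4).
Rosa in UTC: 11:45-12:45, 13:15-18:00 (add 2h to convert from UTC-2).
Viktor in UTC: 10:30-12:45, 14:15-16:15 (subtract 5h to convert from UTC+5).
Dana in UTC: 10:00-11:30, 14:15-17:15 (subtract 5h to convert from UTC+5).
Tomás ∩ Rosa: 13:15-17:45.
Tomás ∩ Rosa ∩ Viktor: 14:15-16:15.
Tomás ∩ Rosa ∩ Viktor ∩ Dana: 14:15-16:15.
Those are the intersection windows.
The last common window of at least 30 minutes is 14:15-16:15; a 30-minute meeting can start as late as 15:45 and still end by 16:15.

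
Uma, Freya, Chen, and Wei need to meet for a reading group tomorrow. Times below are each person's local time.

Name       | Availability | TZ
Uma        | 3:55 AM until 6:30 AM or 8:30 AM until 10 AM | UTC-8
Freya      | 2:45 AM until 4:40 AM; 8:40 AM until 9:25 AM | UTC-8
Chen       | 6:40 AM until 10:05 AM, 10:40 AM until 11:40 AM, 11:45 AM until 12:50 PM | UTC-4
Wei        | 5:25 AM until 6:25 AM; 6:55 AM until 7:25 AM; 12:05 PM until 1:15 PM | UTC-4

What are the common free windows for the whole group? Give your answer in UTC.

Uma in UTC: 11:55-14:30, 16:30-18:00 (add 8h to convert from UTC-8).
Freya in UTC: 10:45-12:40, 16:40-17:25 (add 8h to convert from UTC-8).
Chen in UTC: 10:40-14:05, 14:40-15:40, 15:45-16:50 (add 4h to convert from UTC-4).
Wei in UTC: 09:25-10:25, 10:55-11:25, 16:05-17:15 (add 4h to convert from UTC-4).
Uma ∩ Freya: 11:55-12:40, 16:40-17:25.
Uma ∩ Freya ∩ Chen: 11:55-12:40, 16:40-16:50.
Uma ∩ Freya ∩ Chen ∩ Wei: 16:40-16:50.

16:40-16:50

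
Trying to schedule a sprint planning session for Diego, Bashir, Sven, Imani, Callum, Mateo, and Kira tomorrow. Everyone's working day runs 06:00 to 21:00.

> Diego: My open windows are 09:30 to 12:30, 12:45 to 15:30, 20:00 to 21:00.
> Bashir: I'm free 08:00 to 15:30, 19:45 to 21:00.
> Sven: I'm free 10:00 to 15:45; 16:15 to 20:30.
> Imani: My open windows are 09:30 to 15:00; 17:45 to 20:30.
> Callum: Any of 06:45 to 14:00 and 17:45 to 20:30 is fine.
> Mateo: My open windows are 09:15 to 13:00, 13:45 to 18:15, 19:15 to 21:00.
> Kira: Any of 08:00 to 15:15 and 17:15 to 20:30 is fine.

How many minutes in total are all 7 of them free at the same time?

210

Diego ∩ Bashir: 09:30-12:30, 12:45-15:30, 20:00-21:00.
Diego ∩ Bashir ∩ Sven: 10:00-12:30, 12:45-15:30, 20:00-20:30.
Diego ∩ Bashir ∩ Sven ∩ Imani: 10:00-12:30, 12:45-15:00, 20:00-20:30.
Diego ∩ Bashir ∩ Sven ∩ Imani ∩ Callum: 10:00-12:30, 12:45-14:00, 20:00-20:30.
Diego ∩ Bashir ∩ Sven ∩ Imani ∩ Callum ∩ Mateo: 10:00-12:30, 12:45-13:00, 13:45-14:00, 20:00-20:30.
Diego ∩ Bashir ∩ Sven ∩ Imani ∩ Callum ∩ Mateo ∩ Kira: 10:00-12:30, 12:45-13:00, 13:45-14:00, 20:00-20:30.
So the common availability across everyone is 10:00-12:30, 12:45-13:00, 13:45-14:00, 20:00-20:30.
Summing the common windows: 150 + 15 + 15 + 30 = 210 minutes.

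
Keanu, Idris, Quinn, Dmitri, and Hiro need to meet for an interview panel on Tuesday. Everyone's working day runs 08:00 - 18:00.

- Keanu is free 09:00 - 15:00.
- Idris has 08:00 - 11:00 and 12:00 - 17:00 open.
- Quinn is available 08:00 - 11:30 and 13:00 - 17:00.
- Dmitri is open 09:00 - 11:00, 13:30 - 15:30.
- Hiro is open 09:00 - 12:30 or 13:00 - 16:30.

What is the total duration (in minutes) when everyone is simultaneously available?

Keanu ∩ Idris: 09:00-11:00, 12:00-15:00.
Keanu ∩ Idris ∩ Quinn: 09:00-11:00, 13:00-15:00.
Keanu ∩ Idris ∩ Quinn ∩ Dmitri: 09:00-11:00, 13:30-15:00.
Keanu ∩ Idris ∩ Quinn ∩ Dmitri ∩ Hiro: 09:00-11:00, 13:30-15:00.
Summing the common windows: 120 + 90 = 210 minutes.

210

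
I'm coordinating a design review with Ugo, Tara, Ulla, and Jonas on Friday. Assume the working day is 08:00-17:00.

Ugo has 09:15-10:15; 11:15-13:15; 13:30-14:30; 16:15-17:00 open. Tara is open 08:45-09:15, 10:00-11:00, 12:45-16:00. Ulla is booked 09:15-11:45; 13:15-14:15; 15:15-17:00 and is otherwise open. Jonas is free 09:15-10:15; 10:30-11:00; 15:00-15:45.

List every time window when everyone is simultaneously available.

none

Ugo free: 09:15-10:15, 11:15-13:15, 13:30-14:30, 16:15-17:00.
Tara free: 08:45-09:15, 10:00-11:00, 12:45-16:00.
Ulla free: 08:00-09:15, 11:45-13:15, 14:15-15:15 (invert busy blocks within the working day).
Jonas free: 09:15-10:15, 10:30-11:00, 15:00-15:45.
Ugo ∩ Tara: 10:00-10:15, 12:45-13:15, 13:30-14:30.
Ugo ∩ Tara ∩ Ulla: 12:45-13:15, 14:15-14:30.
Ugo ∩ Tara ∩ Ulla ∩ Jonas: ∅.
There is no time when everyone is free.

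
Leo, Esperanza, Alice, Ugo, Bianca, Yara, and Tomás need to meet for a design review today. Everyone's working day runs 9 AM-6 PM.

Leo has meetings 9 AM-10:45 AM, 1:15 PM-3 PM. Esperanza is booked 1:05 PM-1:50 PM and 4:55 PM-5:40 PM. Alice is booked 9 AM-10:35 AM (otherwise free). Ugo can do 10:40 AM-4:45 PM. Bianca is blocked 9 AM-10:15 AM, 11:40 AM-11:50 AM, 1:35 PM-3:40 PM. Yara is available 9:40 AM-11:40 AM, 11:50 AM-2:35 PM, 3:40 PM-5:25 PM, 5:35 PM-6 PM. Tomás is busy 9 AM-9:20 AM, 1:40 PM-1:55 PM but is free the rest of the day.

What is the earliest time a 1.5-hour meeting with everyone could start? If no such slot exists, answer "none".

Leo free: 10:45-13:15, 15:00-18:00 (invert busy blocks within the working day).
Esperanza free: 09:00-13:05, 13:50-16:55, 17:40-18:00 (invert busy blocks within the working day).
Alice free: 10:35-18:00 (invert busy blocks within the working day).
Ugo free: 10:40-16:45.
Bianca free: 10:15-11:40, 11:50-13:35, 15:40-18:00 (invert busy blocks within the working day).
Yara free: 09:40-11:40, 11:50-14:35, 15:40-17:25, 17:35-18:00.
Tomás free: 09:20-13:40, 13:55-18:00 (invert busy blocks within the working day).
Leo ∩ Esperanza: 10:45-13:05, 15:00-16:55, 17:40-18:00.
Leo ∩ Esperanza ∩ Alice: 10:45-13:05, 15:00-16:55, 17:40-18:00.
Leo ∩ Esperanza ∩ Alice ∩ Ugo: 10:45-13:05, 15:00-16:45.
Leo ∩ Esperanza ∩ Alice ∩ Ugo ∩ Bianca: 10:45-11:40, 11:50-13:05, 15:40-16:45.
Leo ∩ Esperanza ∩ Alice ∩ Ugo ∩ Bianca ∩ Yara: 10:45-11:40, 11:50-13:05, 15:40-16:45.
Leo ∩ Esperanza ∩ Alice ∩ Ugo ∩ Bianca ∩ Yara ∩ Tomás: 10:45-11:40, 11:50-13:05, 15:40-16:45.
So the common availability across everyone is 10:45-11:40, 11:50-13:05, 15:40-16:45.
No common window is at least 90 minutes long.

none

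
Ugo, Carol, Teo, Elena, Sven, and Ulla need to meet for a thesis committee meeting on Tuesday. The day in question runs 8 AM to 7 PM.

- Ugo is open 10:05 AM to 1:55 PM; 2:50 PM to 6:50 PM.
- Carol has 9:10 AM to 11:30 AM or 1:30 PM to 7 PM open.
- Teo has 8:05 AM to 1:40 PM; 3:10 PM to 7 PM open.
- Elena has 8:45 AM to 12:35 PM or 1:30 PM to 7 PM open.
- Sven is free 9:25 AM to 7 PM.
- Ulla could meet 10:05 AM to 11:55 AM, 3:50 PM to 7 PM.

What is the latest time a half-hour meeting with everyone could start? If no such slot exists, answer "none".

Ugo ∩ Carol: 10:05-11:30, 13:30-13:55, 14:50-18:50.
Ugo ∩ Carol ∩ Teo: 10:05-11:30, 13:30-13:40, 15:10-18:50.
Ugo ∩ Carol ∩ Teo ∩ Elena: 10:05-11:30, 13:30-13:40, 15:10-18:50.
Ugo ∩ Carol ∩ Teo ∩ Elena ∩ Sven: 10:05-11:30, 13:30-13:40, 15:10-18:50.
Ugo ∩ Carol ∩ Teo ∩ Elena ∩ Sven ∩ Ulla: 10:05-11:30, 15:50-18:50.
The last common window of at least 30 minutes is 15:50-18:50; a 30-minute meeting can start as late as 18:20 and still end by 18:50.

18:20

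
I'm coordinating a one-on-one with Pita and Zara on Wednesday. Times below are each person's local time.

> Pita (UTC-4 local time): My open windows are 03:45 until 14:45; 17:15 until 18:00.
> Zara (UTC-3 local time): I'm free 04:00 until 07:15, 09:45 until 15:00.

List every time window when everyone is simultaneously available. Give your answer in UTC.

07:45-10:15, 12:45-18:00

Pita in UTC: 07:45-18:45, 21:15-22:00 (add 4h to convert from UTC-4).
Zara in UTC: 07:00-10:15, 12:45-18:00 (add 3h to convert from UTC-3).
Pita ∩ Zara: 07:45-10:15, 12:45-18:00.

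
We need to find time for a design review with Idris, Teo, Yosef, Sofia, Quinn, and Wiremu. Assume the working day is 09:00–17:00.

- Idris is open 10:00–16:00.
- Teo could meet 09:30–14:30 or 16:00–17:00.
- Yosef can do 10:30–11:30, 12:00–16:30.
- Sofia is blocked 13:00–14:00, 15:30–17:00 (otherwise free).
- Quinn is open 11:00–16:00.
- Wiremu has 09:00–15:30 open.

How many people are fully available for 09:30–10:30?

3

Idris free: 10:00-16:00.
Teo free: 09:30-14:30, 16:00-17:00.
Yosef free: 10:30-11:30, 12:00-16:30.
Sofia free: 09:00-13:00, 14:00-15:30 (invert busy blocks within the working day).
Quinn free: 11:00-16:00.
Wiremu free: 09:00-15:30.
Teo, Sofia, and Wiremu can make the full 09:30-10:30 slot — that's 3.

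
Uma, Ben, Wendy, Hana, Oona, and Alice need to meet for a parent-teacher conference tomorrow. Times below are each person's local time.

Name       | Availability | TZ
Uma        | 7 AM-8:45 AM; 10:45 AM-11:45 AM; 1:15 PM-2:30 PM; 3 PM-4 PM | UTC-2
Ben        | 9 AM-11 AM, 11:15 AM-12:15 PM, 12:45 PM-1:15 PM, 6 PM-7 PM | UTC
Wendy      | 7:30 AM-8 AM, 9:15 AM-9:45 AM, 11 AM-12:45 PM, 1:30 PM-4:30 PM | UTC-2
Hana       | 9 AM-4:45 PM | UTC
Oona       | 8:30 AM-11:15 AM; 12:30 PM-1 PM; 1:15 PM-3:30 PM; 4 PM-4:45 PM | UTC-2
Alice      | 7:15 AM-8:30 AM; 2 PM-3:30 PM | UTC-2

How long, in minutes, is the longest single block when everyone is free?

0

Uma in UTC: 09:00-10:45, 12:45-13:45, 15:15-16:30, 17:00-18:00 (add 2h to convert from UTC-2).
Ben in UTC: 09:00-11:00, 11:15-12:15, 12:45-13:15, 18:00-19:00.
Wendy in UTC: 09:30-10:00, 11:15-11:45, 13:00-14:45, 15:30-18:30 (add 2h to convert from UTC-2).
Hana in UTC: 09:00-16:45.
Oona in UTC: 10:30-13:15, 14:30-15:00, 15:15-17:30, 18:00-18:45 (add 2h to convert from UTC-2).
Alice in UTC: 09:15-10:30, 16:00-17:30 (add 2h to convert from UTC-2).
Uma ∩ Ben: 09:00-10:45, 12:45-13:15.
Uma ∩ Ben ∩ Wendy: 09:30-10:00, 13:00-13:15.
Uma ∩ Ben ∩ Wendy ∩ Hana: 09:30-10:00, 13:00-13:15.
Uma ∩ Ben ∩ Wendy ∩ Hana ∩ Oona: 13:00-13:15.
Uma ∩ Ben ∩ Wendy ∩ Hana ∩ Oona ∩ Alice: ∅.
There is no time when everyone is free.
No common window exists, so the longest block is 0 minutes.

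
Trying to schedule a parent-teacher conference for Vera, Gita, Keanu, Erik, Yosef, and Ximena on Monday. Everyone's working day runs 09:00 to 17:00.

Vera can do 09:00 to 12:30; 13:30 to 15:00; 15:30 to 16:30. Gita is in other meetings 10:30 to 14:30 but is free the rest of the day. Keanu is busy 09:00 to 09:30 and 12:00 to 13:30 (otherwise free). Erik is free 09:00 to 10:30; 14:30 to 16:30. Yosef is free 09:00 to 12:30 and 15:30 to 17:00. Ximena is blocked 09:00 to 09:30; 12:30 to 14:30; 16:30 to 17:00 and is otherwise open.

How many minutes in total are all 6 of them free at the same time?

120

Vera free: 09:00-12:30, 13:30-15:00, 15:30-16:30.
Gita free: 09:00-10:30, 14:30-17:00 (invert busy blocks within the working day).
Keanu free: 09:30-12:00, 13:30-17:00 (invert busy blocks within the working day).
Erik free: 09:00-10:30, 14:30-16:30.
Yosef free: 09:00-12:30, 15:30-17:00.
Ximena free: 09:30-12:30, 14:30-16:30 (invert busy blocks within the working day).
Vera ∩ Gita: 09:00-10:30, 14:30-15:00, 15:30-16:30.
Vera ∩ Gita ∩ Keanu: 09:30-10:30, 14:30-15:00, 15:30-16:30.
Vera ∩ Gita ∩ Keanu ∩ Erik: 09:30-10:30, 14:30-15:00, 15:30-16:30.
Vera ∩ Gita ∩ Keanu ∩ Erik ∩ Yosef: 09:30-10:30, 15:30-16:30.
Vera ∩ Gita ∩ Keanu ∩ Erik ∩ Yosef ∩ Ximena: 09:30-10:30, 15:30-16:30.
Summing the common windows: 60 + 60 = 120 minutes.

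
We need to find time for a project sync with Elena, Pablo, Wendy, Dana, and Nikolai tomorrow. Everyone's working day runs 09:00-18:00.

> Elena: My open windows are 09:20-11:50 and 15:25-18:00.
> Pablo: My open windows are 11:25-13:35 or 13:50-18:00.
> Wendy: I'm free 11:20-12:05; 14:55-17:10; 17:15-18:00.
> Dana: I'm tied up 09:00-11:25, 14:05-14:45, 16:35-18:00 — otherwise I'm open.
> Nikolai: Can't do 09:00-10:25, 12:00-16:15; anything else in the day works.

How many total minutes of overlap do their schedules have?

45

Elena free: 09:20-11:50, 15:25-18:00.
Pablo free: 11:25-13:35, 13:50-18:00.
Wendy free: 11:20-12:05, 14:55-17:10, 17:15-18:00.
Dana free: 11:25-14:05, 14:45-16:35 (invert busy blocks within the working day).
Nikolai free: 10:25-12:00, 16:15-18:00 (invert busy blocks within the working day).
Elena ∩ Pablo: 11:25-11:50, 15:25-18:00.
Elena ∩ Pablo ∩ Wendy: 11:25-11:50, 15:25-17:10, 17:15-18:00.
Elena ∩ Pablo ∩ Wendy ∩ Dana: 11:25-11:50, 15:25-16:35.
Elena ∩ Pablo ∩ Wendy ∩ Dana ∩ Nikolai: 11:25-11:50, 16:15-16:35.
Summing the common windows: 25 + 20 = 45 minutes.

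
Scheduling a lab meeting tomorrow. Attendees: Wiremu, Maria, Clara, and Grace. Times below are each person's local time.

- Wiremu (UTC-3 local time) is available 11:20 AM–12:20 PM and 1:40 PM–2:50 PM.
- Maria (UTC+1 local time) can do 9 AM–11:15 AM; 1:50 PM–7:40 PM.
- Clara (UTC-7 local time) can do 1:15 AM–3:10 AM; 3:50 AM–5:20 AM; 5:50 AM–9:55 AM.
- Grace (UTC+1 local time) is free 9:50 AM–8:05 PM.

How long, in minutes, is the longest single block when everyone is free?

Wiremu in UTC: 14:20-15:20, 16:40-17:50 (add 3h to convert from UTC-3).
Maria in UTC: 08:00-10:15, 12:50-18:40 (subtract 1h to convert from UTC+1).
Clara in UTC: 08:15-10:10, 10:50-12:20, 12:50-16:55 (add 7h to convert from UTC-7).
Grace in UTC: 08:50-19:05 (subtract 1h to convert from UTC+1).
Wiremu ∩ Maria: 14:20-15:20, 16:40-17:50.
Wiremu ∩ Maria ∩ Clara: 14:20-15:20, 16:40-16:55.
Wiremu ∩ Maria ∩ Clara ∩ Grace: 14:20-15:20, 16:40-16:55.
Those are the intersection windows.
The longest is 14:20-15:20 at 60 minutes.

60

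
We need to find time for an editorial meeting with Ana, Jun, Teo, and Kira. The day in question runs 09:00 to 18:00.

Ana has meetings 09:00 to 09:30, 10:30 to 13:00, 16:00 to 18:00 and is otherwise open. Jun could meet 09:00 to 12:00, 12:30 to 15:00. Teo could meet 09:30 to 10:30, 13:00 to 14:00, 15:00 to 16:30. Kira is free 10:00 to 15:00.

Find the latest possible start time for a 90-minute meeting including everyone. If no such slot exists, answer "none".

none

Ana free: 09:30-10:30, 13:00-16:00 (invert busy blocks within the working day).
Jun free: 09:00-12:00, 12:30-15:00.
Teo free: 09:30-10:30, 13:00-14:00, 15:00-16:30.
Kira free: 10:00-15:00.
Ana ∩ Jun: 09:30-10:30, 13:00-15:00.
Ana ∩ Jun ∩ Teo: 09:30-10:30, 13:00-14:00.
Ana ∩ Jun ∩ Teo ∩ Kira: 10:00-10:30, 13:00-14:00.
Those are the intersection windows.
No common window is at least 90 minutes long.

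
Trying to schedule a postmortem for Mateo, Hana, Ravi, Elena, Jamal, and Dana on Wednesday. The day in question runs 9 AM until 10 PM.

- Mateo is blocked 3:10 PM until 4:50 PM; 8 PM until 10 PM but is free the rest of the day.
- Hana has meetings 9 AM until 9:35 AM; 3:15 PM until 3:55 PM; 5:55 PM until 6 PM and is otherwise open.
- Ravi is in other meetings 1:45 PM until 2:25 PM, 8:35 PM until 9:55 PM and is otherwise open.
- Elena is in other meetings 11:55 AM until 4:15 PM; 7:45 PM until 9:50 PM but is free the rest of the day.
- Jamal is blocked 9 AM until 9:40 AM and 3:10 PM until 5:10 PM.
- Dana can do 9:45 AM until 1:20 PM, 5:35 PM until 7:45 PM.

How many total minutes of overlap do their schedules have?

255

Mateo free: 09:00-15:10, 16:50-20:00 (invert busy blocks within the working day).
Hana free: 09:35-15:15, 15:55-17:55, 18:00-22:00 (invert busy blocks within the working day).
Ravi free: 09:00-13:45, 14:25-20:35, 21:55-22:00 (invert busy blocks within the working day).
Elena free: 09:00-11:55, 16:15-19:45, 21:50-22:00 (invert busy blocks within the working day).
Jamal free: 09:40-15:10, 17:10-22:00 (invert busy blocks within the working day).
Dana free: 09:45-13:20, 17:35-19:45.
Mateo ∩ Hana: 09:35-15:10, 16:50-17:55, 18:00-20:00.
Mateo ∩ Hana ∩ Ravi: 09:35-13:45, 14:25-15:10, 16:50-17:55, 18:00-20:00.
Mateo ∩ Hana ∩ Ravi ∩ Elena: 09:35-11:55, 16:50-17:55, 18:00-19:45.
Mateo ∩ Hana ∩ Ravi ∩ Elena ∩ Jamal: 09:40-11:55, 17:10-17:55, 18:00-19:45.
Mateo ∩ Hana ∩ Ravi ∩ Elena ∩ Jamal ∩ Dana: 09:45-11:55, 17:35-17:55, 18:00-19:45.
Summing the common windows: 130 + 20 + 105 = 255 minutes.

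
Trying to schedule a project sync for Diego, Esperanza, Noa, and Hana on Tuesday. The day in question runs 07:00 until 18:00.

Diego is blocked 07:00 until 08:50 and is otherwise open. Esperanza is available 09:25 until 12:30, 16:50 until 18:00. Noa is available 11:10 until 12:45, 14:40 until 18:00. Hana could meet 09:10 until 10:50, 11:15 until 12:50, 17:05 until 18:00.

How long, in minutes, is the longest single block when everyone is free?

75

Diego free: 08:50-18:00 (invert busy blocks within the working day).
Esperanza free: 09:25-12:30, 16:50-18:00.
Noa free: 11:10-12:45, 14:40-18:00.
Hana free: 09:10-10:50, 11:15-12:50, 17:05-18:00.
Diego ∩ Esperanza: 09:25-12:30, 16:50-18:00.
Diego ∩ Esperanza ∩ Noa: 11:10-12:30, 16:50-18:00.
Diego ∩ Esperanza ∩ Noa ∩ Hana: 11:15-12:30, 17:05-18:00.
Those are the intersection windows.
The longest is 11:15-12:30 at 75 minutes.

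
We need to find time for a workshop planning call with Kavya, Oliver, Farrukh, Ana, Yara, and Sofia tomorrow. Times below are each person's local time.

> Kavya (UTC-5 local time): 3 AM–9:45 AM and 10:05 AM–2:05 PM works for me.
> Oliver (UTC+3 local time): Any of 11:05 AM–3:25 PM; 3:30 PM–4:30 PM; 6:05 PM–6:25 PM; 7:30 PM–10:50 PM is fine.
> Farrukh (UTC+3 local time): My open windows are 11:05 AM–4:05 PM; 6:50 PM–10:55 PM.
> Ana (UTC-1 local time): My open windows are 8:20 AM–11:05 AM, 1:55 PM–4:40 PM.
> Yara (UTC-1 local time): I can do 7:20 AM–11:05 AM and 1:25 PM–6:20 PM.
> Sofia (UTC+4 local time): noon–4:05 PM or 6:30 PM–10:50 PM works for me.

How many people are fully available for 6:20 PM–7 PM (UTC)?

4

Kavya in UTC: 08:00-14:45, 15:05-19:05 (add 5h to convert from UTC-5).
Oliver in UTC: 08:05-12:25, 12:30-13:30, 15:05-15:25, 16:30-19:50 (subtract 3h to convert from UTC+3).
Farrukh in UTC: 08:05-13:05, 15:50-19:55 (subtract 3h to convert from UTC+3).
Ana in UTC: 09:20-12:05, 14:55-17:40 (add 1h to convert from UTC-1).
Yara in UTC: 08:20-12:05, 14:25-19:20 (add 1h to convert from UTC-1).
Sofia in UTC: 08:00-12:05, 14:30-18:50 (subtract 4h to convert from UTC+4).
Kavya, Oliver, Farrukh, and Yara can make the full 18:20-19:00 slot — that's 4.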